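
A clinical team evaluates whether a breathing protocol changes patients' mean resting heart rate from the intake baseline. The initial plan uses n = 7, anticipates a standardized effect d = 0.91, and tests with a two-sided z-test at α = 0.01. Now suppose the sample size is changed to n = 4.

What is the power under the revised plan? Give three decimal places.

Power ≈ 0.225

With n = 4: δ = d·√n = 0.91 × √4 = 1.8200. Critical value z_{0.005} = 2.576.
Revised power = Φ(δ − 2.576) + Φ(−δ − 2.576) = Φ(-0.756) + Φ(-4.396) = 0.2249 + 0.0000 = 0.2249.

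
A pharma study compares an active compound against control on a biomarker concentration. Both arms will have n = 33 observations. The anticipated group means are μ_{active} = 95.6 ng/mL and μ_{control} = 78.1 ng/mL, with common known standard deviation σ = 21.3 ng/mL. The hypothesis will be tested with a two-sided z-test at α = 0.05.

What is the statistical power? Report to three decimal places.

Standardized effect: d = |μ_{active} − μ_{control}| / σ = |95.6 − 78.1| / 21.3 = 0.8216
Noncentrality parameter: δ = d·√(n/2) = 0.8216 × √(33/2) = 3.3373
Two-sided α = 0.05 → critical value z_{0.025} = 1.960.
Power = Φ(δ − 1.960) + Φ(−δ − 1.960) = Φ(1.377) + Φ(-5.297) = 0.9158 + 0.0000 = 0.9158.

Power ≈ 0.916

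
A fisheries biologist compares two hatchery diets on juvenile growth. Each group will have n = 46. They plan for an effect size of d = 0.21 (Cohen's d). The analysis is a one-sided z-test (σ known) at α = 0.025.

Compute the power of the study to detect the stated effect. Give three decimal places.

Noncentrality parameter: δ = d·√(n/2) = 0.21 × √(46/2) = 1.0071
One-sided α = 0.025 → critical value z_{0.025} = 1.960.
Power = P(Z > 1.960 − δ) = Φ(-0.953) = 0.1703.

Power ≈ 0.170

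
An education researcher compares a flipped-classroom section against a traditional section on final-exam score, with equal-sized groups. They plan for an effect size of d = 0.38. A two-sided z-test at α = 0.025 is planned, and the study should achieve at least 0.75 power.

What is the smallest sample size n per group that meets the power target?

n = 118 per group

Set Φ(δ − 2.241) = 0.75; then δ − 2.241 = Φ⁻¹(0.75) = 0.674, giving δ = 2.916.
(For δ > 0 the lower-tail rejection region contributes negligibly to power, so the one-term inversion is standard.)
δ = d·√(n/2) ⇒ n = 2(δ/d)² = 2 × (2.916 / 0.38)² = 117.76.
Round up to the next whole unit.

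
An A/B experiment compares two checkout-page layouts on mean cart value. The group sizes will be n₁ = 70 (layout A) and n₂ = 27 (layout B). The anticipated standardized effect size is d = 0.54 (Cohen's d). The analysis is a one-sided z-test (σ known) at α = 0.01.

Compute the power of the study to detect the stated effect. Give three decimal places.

Noncentrality parameter: λ = d / √(1/n₁ + 1/n₂) = 0.54 / √(1/70 + 1/27) = 2.3836
Critical value for a one-sided test at α = 0.01: z_α = 2.326.
Power = P(Z > 2.326 − λ) = Φ(0.057) = 0.5228.

Power ≈ 0.523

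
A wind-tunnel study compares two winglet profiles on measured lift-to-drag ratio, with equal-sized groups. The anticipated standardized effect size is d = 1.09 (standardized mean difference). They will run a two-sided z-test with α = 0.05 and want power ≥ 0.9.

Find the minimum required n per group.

n = 18 per group

Set Φ(δ − 1.960) = 0.9; then δ − 1.960 = Φ⁻¹(0.9) = 1.282, giving δ = 3.242.
(Ignoring the negligible lower-tail rejection probability gives the usual closed-form inversion.)
δ = d·√(n/2) ⇒ n = 2(δ/d)² = 2 × (3.242 / 1.09)² = 17.69.
Rounding up, n = 18 per group.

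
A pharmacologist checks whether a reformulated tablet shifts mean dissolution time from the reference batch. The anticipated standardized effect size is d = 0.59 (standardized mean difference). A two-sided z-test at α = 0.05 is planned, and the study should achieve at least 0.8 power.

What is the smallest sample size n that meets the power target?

n = 23

Set Φ(δ − 1.960) = 0.8; then δ − 1.960 = Φ⁻¹(0.8) = 0.842, giving δ = 2.802.
(The Φ(−δ − z_{α/2}) term is vanishingly small for δ > 0 and is dropped in the standard sample-size formula.)
δ = d·√n ⇒ n = (δ/d)² = (2.802 / 0.59)² = 22.55.
Round up to the next whole unit.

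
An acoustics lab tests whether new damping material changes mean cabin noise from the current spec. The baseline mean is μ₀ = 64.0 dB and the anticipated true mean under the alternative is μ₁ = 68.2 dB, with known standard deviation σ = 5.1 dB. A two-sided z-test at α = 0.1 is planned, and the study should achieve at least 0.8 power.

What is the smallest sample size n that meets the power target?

Standardized effect: d = |μ₁ − μ₀| / σ = |68.2 − 64.0| / 5.1 = 0.8235
Set Φ(δ − 1.645) = 0.8; then δ − 1.645 = Φ⁻¹(0.8) = 0.842, giving δ = 2.486.
(The Φ(−δ − z_{α/2}) term is vanishingly small for δ > 0 and is dropped in the standard sample-size formula.)
δ = d·√n ⇒ n = (δ/d)² = (2.486 / 0.8235)² = 9.12.
Rounding up, n = 10.

n = 10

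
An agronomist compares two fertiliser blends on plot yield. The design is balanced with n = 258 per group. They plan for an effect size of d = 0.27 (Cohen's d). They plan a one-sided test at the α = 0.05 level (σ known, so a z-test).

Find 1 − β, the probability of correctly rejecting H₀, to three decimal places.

Noncentrality parameter: δ = d·√(n/2) = 0.27 × √(258/2) = 3.0666
Critical value for a one-sided test at α = 0.05: z_α = 1.645.
Power = P(Z > 1.645 − δ) = Φ(1.422) = 0.9225.

Power ≈ 0.922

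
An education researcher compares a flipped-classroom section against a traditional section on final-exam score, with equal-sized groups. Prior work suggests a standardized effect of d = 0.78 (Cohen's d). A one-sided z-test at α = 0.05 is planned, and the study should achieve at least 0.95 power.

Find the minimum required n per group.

Set Φ(δ − 1.645) = 0.95; then δ − 1.645 = Φ⁻¹(0.95) = 1.645, giving δ = 3.290.
δ = d·√(n/2) ⇒ n = 2(δ/d)² = 2 × (3.290 / 0.78)² = 35.58.
Round up to the next whole unit.

n = 36 per group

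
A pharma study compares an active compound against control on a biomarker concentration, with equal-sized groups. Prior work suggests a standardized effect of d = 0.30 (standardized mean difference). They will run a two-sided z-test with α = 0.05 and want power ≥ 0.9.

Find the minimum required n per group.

n = 234 per group

Set Φ(δ − 1.960) = 0.9; then δ − 1.960 = Φ⁻¹(0.9) = 1.282, giving δ = 3.242.
(For δ > 0 the lower-tail rejection region contributes negligibly to power, so the one-term inversion is standard.)
δ = d·√(n/2) ⇒ n = 2(δ/d)² = 2 × (3.242 / 0.30)² = 233.50.
Round up to the next whole unit.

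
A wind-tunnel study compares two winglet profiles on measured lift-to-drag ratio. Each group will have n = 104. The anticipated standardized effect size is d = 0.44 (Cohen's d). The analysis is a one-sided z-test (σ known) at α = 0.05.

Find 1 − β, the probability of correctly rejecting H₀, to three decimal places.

Noncentrality parameter: δ = d·√(n/2) = 0.44 × √(104/2) = 3.1729
One-sided α = 0.05 → critical value z_{0.05} = 1.645.
Power = P(Z > 1.645 − δ) = Φ(1.528) = 0.9367.

Power ≈ 0.937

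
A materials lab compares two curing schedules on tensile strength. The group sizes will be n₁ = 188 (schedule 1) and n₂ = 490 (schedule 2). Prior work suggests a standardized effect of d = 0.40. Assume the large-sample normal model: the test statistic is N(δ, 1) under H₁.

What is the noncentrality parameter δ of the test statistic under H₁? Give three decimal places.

δ ≈ 4.663

δ = d / √(1/n₁ + 1/n₂) = 0.40 / √(1/188 + 1/490) = 4.6625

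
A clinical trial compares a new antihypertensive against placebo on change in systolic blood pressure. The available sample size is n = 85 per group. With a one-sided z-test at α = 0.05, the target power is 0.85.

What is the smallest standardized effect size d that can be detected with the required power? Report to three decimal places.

d ≈ 0.411

Need Φ(δ − 1.645) = 0.85, so δ = 1.645 + 1.036 = 2.681.
δ = d·√(n/2) ⇒ d = δ/√(n/2) = 2.681/√(85/2) = 0.4113.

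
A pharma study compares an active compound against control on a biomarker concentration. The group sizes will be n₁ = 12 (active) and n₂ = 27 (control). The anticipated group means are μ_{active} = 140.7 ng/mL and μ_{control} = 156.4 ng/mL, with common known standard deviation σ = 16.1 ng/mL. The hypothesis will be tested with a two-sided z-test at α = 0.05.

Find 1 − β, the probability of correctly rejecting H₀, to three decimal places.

Standardized effect: d = |μ_{active} − μ_{control}| / σ = |140.7 − 156.4| / 16.1 = 0.9752
Noncentrality parameter: δ = d / √(1/n₁ + 1/n₂) = 0.9752 / √(1/12 + 1/27) = 2.8107
Critical value for a two-sided test at α = 0.05: z_{α/2} = 1.960.
Power = Φ(δ − 1.960) + Φ(−δ − 1.960) = Φ(0.851) + Φ(-4.771) = 0.8025 + 0.0000 = 0.8025.

Power ≈ 0.803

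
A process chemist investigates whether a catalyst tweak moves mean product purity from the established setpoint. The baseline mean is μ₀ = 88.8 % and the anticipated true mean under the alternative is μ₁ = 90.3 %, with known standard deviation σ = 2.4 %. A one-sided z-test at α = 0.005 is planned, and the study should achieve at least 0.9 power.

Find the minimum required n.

n = 39

Standardized effect: d = |μ₁ − μ₀| / σ = |90.3 − 88.8| / 2.4 = 0.6250
Set Φ(δ − 2.576) = 0.9; then δ − 2.576 = Φ⁻¹(0.9) = 1.282, giving δ = 3.857.
δ = d·√n ⇒ n = (δ/d)² = (3.857 / 0.6250)² = 38.09.
Rounding up, n = 39.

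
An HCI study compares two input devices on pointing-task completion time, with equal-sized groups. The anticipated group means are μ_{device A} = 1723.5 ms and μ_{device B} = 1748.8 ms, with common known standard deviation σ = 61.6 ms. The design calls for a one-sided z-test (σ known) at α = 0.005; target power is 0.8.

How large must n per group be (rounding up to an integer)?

n = 139 per group

Standardized effect: d = |μ_{device A} − μ_{device B}| / σ = |1723.5 − 1748.8| / 61.6 = 0.4107
Set Φ(δ − 2.576) = 0.8; then δ − 2.576 = Φ⁻¹(0.8) = 0.842, giving δ = 3.417.
δ = d·√(n/2) ⇒ n = 2(δ/d)² = 2 × (3.417 / 0.4107)² = 138.47.
Round up to the next whole unit.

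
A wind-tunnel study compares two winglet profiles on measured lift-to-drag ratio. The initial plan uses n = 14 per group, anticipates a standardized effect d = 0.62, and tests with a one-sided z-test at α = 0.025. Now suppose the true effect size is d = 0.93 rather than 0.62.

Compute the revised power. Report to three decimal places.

With d = 0.93: δ = d·√(n/2) = 0.93 × √(14/2) = 2.4605. Critical value z_{0.025} = 1.960.
Revised power = Φ(δ − 1.960) = Φ(0.501) = 0.6917.

Power ≈ 0.692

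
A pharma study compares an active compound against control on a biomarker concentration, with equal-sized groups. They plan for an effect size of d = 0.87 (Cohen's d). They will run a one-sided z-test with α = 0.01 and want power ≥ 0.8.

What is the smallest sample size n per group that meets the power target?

n = 27 per group

For power 0.8 need Φ(δ − z_{0.01}) = 0.8, so δ = z_{0.01} + z_{0.20} = 2.326 + 0.842 = 3.168.
δ = d·√(n/2) ⇒ n = 2(δ/d)² = 2 × (3.168 / 0.87)² = 26.52.
Rounding up, n = 27 per group.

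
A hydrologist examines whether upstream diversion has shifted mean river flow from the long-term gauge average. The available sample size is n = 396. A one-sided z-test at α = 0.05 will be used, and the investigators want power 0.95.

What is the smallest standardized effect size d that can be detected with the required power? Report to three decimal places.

Required noncentrality: δ = z_{0.05} + z_{0.05} = 1.645 + 1.645 = 3.290.
δ = d·√n ⇒ d = δ/√n = 3.290/√396 = 0.1653.

d ≈ 0.165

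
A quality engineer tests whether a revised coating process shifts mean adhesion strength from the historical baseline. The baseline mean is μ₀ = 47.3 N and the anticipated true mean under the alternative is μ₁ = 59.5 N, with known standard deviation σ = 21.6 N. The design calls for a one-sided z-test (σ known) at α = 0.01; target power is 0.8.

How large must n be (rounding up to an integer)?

Standardized effect: d = |μ₁ − μ₀| / σ = |59.5 − 47.3| / 21.6 = 0.5648
For power 0.8 need Φ(δ − z_{0.01}) = 0.8, so δ = z_{0.01} + z_{0.20} = 2.326 + 0.842 = 3.168.
δ = d·√n ⇒ n = (δ/d)² = (3.168 / 0.5648)² = 31.46.
Rounding up, n = 32.

n = 32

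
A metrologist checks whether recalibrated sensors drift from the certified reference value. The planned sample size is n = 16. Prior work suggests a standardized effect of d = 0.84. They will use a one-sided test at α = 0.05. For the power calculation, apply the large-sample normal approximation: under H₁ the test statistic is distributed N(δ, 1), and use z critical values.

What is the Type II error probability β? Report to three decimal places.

β ≈ 0.043

Noncentrality parameter: δ = d·√n = 0.84 × √16 = 3.3600
One-sided α = 0.05 → critical value z_{0.05} = 1.645.
Power = P(Z > 1.645 − δ) = Φ(1.715) = 0.9568.
Type II error: β = 1 − power = 1 − 0.9568 = 0.0432.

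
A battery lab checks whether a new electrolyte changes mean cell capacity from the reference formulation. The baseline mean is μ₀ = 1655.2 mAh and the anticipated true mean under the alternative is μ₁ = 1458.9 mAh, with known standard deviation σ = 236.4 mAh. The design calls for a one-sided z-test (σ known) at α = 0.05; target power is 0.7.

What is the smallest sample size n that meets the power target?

Standardized effect: d = |μ₁ − μ₀| / σ = |1458.9 − 1655.2| / 236.4 = 0.8304
For power 0.7 need Φ(δ − z_{0.05}) = 0.7, so δ = z_{0.05} + z_{0.30} = 1.645 + 0.524 = 2.169.
δ = d·√n ⇒ n = (δ/d)² = (2.169 / 0.8304)² = 6.82.
Rounding up, n = 7.

n = 7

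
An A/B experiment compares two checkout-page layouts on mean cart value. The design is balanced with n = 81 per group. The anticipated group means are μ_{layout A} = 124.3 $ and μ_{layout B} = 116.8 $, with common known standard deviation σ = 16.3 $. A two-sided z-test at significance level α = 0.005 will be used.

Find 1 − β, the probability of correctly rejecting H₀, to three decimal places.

Standardized effect: d = |μ_{layout A} − μ_{layout B}| / σ = |124.3 − 116.8| / 16.3 = 0.4601
Noncentrality parameter: δ = d·√(n/2) = 0.4601 × √(81/2) = 2.9282
Critical value for a two-sided test at α = 0.005: z_{α/2} = 2.807.
Power = Φ(δ − 2.807) + Φ(−δ − 2.807) = Φ(0.121) + Φ(-5.735) = 0.5482 + 0.0000 = 0.5482.

Power ≈ 0.548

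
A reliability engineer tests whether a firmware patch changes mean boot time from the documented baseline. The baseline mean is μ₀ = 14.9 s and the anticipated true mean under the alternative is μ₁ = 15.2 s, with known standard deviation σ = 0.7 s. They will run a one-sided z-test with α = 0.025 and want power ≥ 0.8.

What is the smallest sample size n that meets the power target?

Standardized effect: d = |μ₁ − μ₀| / σ = |15.2 − 14.9| / 0.7 = 0.4286
Set Φ(δ − 1.960) = 0.8; then δ − 1.960 = Φ⁻¹(0.8) = 0.842, giving δ = 2.802.
δ = d·√n ⇒ n = (δ/d)² = (2.802 / 0.4286)² = 42.73.
Rounding up, n = 43.

n = 43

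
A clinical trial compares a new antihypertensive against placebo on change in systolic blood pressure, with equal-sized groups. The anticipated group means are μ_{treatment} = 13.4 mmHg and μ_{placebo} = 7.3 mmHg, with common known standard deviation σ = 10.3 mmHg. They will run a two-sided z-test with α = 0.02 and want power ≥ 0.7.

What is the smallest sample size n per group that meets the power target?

n = 47 per group

Standardized effect: d = |μ_{treatment} − μ_{placebo}| / σ = |13.4 − 7.3| / 10.3 = 0.5922
Set Φ(δ − 2.326) = 0.7; then δ − 2.326 = Φ⁻¹(0.7) = 0.524, giving δ = 2.851.
(For δ > 0 the lower-tail rejection region contributes negligibly to power, so the one-term inversion is standard.)
δ = d·√(n/2) ⇒ n = 2(δ/d)² = 2 × (2.851 / 0.5922)² = 46.34.
Rounding up, n = 47 per group.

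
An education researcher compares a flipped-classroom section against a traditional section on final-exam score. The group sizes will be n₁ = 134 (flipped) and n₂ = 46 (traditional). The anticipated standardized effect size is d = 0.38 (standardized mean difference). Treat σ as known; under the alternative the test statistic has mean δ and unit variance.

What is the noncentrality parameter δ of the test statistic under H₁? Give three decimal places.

δ ≈ 2.224

The noncentrality parameter scales effect size by the design's sample-size factor: δ = d / √(1/n₁ + 1/n₂) = 0.38 / √(1/134 + 1/46) = 2.2237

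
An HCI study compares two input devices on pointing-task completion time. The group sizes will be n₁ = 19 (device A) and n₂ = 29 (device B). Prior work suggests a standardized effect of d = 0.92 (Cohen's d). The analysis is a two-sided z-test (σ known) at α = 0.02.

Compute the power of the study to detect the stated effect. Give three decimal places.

Power ≈ 0.785

Noncentrality parameter: δ = d / √(1/n₁ + 1/n₂) = 0.92 / √(1/19 + 1/29) = 3.1170
Critical value for a two-sided test at α = 0.02: z_{α/2} = 2.326.
Power = Φ(δ − 2.326) + Φ(−δ − 2.326) = Φ(0.791) + Φ(-5.443) = 0.7854 + 0.0000 = 0.7854.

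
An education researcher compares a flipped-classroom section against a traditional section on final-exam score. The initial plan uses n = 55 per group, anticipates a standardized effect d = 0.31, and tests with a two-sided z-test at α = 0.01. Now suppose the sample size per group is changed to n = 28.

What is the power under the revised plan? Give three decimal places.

With n = 28 per group: δ = d·√(n/2) = 0.31 × √(28/2) = 1.1599. Critical value z_{0.005} = 2.576.
Revised power = Φ(δ − 2.576) + Φ(−δ − 2.576) = Φ(-1.416) + Φ(-3.736) = 0.0784 + 0.0001 = 0.0785.

Power ≈ 0.078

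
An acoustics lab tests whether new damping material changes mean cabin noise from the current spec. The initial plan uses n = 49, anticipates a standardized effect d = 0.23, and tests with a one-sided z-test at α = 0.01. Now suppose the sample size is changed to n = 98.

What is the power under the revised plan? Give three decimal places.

Power ≈ 0.480

With n = 98: δ = d·√n = 0.23 × √98 = 2.2769. Critical value z_{0.01} = 2.326.
Revised power = P(Z > 2.326 − δ) = Φ(-0.049) = 0.4803.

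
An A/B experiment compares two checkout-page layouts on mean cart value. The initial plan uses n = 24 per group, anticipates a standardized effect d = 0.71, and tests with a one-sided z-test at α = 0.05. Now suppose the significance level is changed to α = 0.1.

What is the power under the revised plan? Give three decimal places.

Power ≈ 0.881

δ = d·√(n/2) = 0.71 × √(24/2) = 2.4595 (unchanged). New critical value: z_{0.1} = 1.282.
Revised power = P(Z > 1.282 − δ) = Φ(1.178) = 0.8806.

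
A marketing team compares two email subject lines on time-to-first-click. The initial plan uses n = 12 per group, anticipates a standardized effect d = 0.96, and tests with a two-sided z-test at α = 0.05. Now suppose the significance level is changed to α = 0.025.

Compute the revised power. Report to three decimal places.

δ = d·√(n/2) = 0.96 × √(12/2) = 2.3515 (unchanged). New critical value: z_{0.0125} = 2.241.
Revised power = Φ(δ − 2.241) + Φ(−δ − 2.241) = Φ(0.110) + Φ(-4.593) = 0.5438 + 0.0000 = 0.5438.

Power ≈ 0.544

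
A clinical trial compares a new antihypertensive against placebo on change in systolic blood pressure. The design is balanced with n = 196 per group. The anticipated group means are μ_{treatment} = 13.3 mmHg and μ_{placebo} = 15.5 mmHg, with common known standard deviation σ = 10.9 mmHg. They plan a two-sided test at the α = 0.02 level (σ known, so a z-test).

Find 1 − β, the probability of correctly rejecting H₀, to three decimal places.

Standardized effect: d = |μ_{treatment} − μ_{placebo}| / σ = |13.3 − 15.5| / 10.9 = 0.2018
Noncentrality parameter: δ = d·√(n/2) = 0.2018 × √(196/2) = 1.9981
Critical value for a two-sided test at α = 0.02: z_{α/2} = 2.326.
Power = Φ(δ − 2.326) + Φ(−δ − 2.326) = Φ(-0.328) + Φ(-4.324) = 0.3713 + 0.0000 = 0.3714.

Power ≈ 0.371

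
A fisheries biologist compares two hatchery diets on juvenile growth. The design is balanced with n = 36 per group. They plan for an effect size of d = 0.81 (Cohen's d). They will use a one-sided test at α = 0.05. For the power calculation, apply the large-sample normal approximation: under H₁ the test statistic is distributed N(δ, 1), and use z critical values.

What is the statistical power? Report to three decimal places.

Noncentrality parameter: δ = d·√(n/2) = 0.81 × √(36/2) = 3.4365
Critical value for a one-sided test at α = 0.05: z_α = 1.645.
Power = Φ(δ − 1.645) = Φ(1.792) = 0.9634.

Power ≈ 0.963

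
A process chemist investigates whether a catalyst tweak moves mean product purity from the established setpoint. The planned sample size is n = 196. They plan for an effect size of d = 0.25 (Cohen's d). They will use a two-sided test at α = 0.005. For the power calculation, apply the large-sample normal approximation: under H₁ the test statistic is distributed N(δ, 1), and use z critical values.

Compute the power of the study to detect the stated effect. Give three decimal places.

Power ≈ 0.756

Noncentrality parameter: δ = d·√n = 0.25 × √196 = 3.5000
Critical value for a two-sided test at α = 0.005: z_{α/2} = 2.807.
Power = Φ(δ − 2.807) + Φ(−δ − 2.807) = Φ(0.693) + Φ(-6.307) = 0.7558 + 0.0000 = 0.7558.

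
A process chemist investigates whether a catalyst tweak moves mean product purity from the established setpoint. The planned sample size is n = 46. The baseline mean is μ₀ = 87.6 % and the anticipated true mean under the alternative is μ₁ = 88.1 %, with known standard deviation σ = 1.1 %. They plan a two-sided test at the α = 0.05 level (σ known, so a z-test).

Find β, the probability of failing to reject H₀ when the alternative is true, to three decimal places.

β ≈ 0.131

Standardized effect: d = |μ₁ − μ₀| / σ = |88.1 − 87.6| / 1.1 = 0.4545
Noncentrality parameter: δ = d·√n = 0.4545 × √46 = 3.0829
Two-sided α = 0.05 → critical value z_{0.025} = 1.960.
Power = Φ(δ − 1.960) + Φ(−δ − 1.960) = Φ(1.123) + Φ(-5.043) = 0.8693 + 0.0000 = 0.8693.
Type II error: β = 1 − power = 1 − 0.8693 = 0.1307.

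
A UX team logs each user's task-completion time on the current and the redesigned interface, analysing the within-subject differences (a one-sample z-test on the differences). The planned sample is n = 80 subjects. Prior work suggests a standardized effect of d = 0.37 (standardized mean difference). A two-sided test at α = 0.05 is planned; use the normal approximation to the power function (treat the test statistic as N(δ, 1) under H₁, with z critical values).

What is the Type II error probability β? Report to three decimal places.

β ≈ 0.089

Noncentrality parameter: δ = d·√n = 0.37 × √80 = 3.3094
Critical value for a two-sided test at α = 0.05: z_{α/2} = 1.960.
Power = Φ(δ − 1.960) + Φ(−δ − 1.960) = Φ(1.349) + Φ(-5.269) = 0.9114 + 0.0000 = 0.9114.
Type II error: β = 1 − power = 1 − 0.9114 = 0.0886.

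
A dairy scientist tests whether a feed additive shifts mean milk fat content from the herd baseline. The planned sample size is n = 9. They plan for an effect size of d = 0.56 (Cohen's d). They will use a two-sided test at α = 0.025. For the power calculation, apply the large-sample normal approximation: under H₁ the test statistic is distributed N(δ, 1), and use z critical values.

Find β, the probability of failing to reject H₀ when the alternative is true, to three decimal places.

Noncentrality parameter: δ = d·√n = 0.56 × √9 = 1.6800
Critical value for a two-sided test at α = 0.025: z_{α/2} = 2.241.
Power = Φ(δ − 2.241) + Φ(−δ − 2.241) = Φ(-0.561) + Φ(-3.921) = 0.2873 + 0.0000 = 0.2873.
Type II error: β = 1 − power = 1 − 0.2873 = 0.7127.

β ≈ 0.713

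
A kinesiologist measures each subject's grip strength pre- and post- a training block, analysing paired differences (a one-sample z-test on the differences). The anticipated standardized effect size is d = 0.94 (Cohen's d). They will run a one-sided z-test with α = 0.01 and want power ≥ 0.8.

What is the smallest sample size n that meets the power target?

n = 12

For power 0.8 need Φ(δ − z_{0.01}) = 0.8, so δ = z_{0.01} + z_{0.20} = 2.326 + 0.842 = 3.168.
δ = d·√n ⇒ n = (δ/d)² = (3.168 / 0.94)² = 11.36.
Rounding up, n = 12.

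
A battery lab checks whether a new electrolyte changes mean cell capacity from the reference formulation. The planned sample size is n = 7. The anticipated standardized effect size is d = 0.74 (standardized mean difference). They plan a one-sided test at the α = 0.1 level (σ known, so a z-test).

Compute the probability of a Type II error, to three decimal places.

Noncentrality parameter: δ = d·√n = 0.74 × √7 = 1.9579
Critical value for a one-sided test at α = 0.1: z_α = 1.282.
Power = P(Z > 1.282 − δ) = Φ(0.676) = 0.7506.
Type II error: β = 1 − power = 1 − 0.7506 = 0.2494.

β ≈ 0.249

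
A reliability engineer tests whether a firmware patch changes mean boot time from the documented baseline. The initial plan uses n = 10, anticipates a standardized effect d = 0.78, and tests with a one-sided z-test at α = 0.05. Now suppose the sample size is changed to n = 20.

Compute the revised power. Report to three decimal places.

Power ≈ 0.967

With n = 20: δ = d·√n = 0.78 × √20 = 3.4883. Critical value z_{0.05} = 1.645.
Revised power = P(Z > 1.645 − δ) = Φ(1.843) = 0.9674.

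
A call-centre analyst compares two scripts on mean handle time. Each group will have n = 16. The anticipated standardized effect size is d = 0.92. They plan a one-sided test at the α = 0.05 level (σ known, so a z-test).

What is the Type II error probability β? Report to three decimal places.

β ≈ 0.169

Noncentrality parameter: δ = d·√(n/2) = 0.92 × √(16/2) = 2.6022
Critical value for a one-sided test at α = 0.05: z_α = 1.645.
Power = P(Z > 1.645 − δ) = Φ(0.957) = 0.8308.
Type II error: β = 1 − power = 1 − 0.8308 = 0.1692.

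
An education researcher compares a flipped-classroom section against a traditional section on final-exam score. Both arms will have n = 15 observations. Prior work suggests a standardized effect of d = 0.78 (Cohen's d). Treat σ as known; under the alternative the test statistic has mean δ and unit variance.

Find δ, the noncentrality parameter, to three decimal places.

δ = d·√(n/2) = 0.78 × √(15/2) = 2.1361

δ ≈ 2.136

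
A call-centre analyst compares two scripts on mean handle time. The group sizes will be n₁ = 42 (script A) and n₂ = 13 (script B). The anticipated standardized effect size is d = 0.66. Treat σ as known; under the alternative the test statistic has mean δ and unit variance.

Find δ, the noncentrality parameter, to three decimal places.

δ = d / √(1/n₁ + 1/n₂) = 0.66 / √(1/42 + 1/13) = 2.0795

δ ≈ 2.079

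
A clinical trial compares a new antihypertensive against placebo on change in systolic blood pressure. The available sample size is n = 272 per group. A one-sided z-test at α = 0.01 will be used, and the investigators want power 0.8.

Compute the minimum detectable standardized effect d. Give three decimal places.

Need Φ(δ − 2.326) = 0.8, so δ = 2.326 + 0.842 = 3.168.
δ = d·√(n/2) ⇒ d = δ/√(n/2) = 3.168/√(272/2) = 0.2717.

d ≈ 0.272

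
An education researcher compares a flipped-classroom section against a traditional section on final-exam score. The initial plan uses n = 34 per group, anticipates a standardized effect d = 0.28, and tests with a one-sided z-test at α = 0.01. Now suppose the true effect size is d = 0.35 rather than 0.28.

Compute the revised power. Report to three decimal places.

With d = 0.35: δ = d·√(n/2) = 0.35 × √(34/2) = 1.4431. Critical value z_{0.01} = 2.326.
Revised power = P(Z > 2.326 − δ) = Φ(-0.883) = 0.1885.

Power ≈ 0.189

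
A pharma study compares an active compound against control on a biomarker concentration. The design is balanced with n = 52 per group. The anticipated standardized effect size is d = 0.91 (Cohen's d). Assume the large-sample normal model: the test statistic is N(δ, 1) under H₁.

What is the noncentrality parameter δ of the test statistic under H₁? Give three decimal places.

δ ≈ 4.640

δ = d·√(n/2) = 0.91 × √(52/2) = 4.6401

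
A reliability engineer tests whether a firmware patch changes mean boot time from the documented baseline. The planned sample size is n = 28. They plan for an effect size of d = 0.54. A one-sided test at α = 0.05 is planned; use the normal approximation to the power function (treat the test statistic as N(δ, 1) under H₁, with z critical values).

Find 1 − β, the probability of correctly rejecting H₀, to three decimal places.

Power ≈ 0.887

Noncentrality parameter: δ = d·√n = 0.54 × √28 = 2.8574
One-sided α = 0.05 → critical value z_{0.05} = 1.645.
Power = Φ(δ − 1.645) = Φ(1.213) = 0.8874.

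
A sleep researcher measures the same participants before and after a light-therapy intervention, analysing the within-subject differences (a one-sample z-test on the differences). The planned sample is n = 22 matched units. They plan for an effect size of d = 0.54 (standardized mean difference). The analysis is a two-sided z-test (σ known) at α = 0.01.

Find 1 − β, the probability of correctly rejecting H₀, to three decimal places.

Noncentrality parameter: δ = d·√n = 0.54 × √22 = 2.5328
Two-sided α = 0.01 → critical value z_{0.005} = 2.576.
Power = Φ(δ − 2.576) + Φ(−δ − 2.576) = Φ(-0.043) + Φ(-5.109) = 0.4828 + 0.0000 = 0.4828.

Power ≈ 0.483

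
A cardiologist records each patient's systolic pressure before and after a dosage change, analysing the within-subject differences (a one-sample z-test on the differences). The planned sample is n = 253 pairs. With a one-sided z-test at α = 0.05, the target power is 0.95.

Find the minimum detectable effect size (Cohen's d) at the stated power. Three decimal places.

Need Φ(δ − 1.645) = 0.95, so δ = 1.645 + 1.645 = 3.290.
δ = d·√n ⇒ d = δ/√n = 3.290/√253 = 0.2068.

d ≈ 0.207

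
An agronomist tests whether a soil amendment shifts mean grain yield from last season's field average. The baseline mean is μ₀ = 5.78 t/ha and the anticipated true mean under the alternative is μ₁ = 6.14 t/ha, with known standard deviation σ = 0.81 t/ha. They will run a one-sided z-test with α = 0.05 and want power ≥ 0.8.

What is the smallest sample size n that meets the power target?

n = 32

Standardized effect: d = |μ₁ − μ₀| / σ = |6.14 − 5.78| / 0.81 = 0.4444
For power 0.8 need Φ(δ − z_{0.05}) = 0.8, so δ = z_{0.05} + z_{0.20} = 1.645 + 0.842 = 2.486.
δ = d·√n ⇒ n = (δ/d)² = (2.486 / 0.4444)² = 31.30.
Rounding up, n = 32.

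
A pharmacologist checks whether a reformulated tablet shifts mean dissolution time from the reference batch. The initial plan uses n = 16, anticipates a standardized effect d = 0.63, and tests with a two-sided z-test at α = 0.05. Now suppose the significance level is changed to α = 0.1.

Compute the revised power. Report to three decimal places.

Power ≈ 0.809

δ = d·√n = 0.63 × √16 = 2.5200 (unchanged). New critical value: z_{0.05} = 1.645.
Revised power = Φ(δ − 1.645) + Φ(−δ − 1.645) = Φ(0.875) + Φ(-4.165) = 0.8093 + 0.0000 = 0.8093.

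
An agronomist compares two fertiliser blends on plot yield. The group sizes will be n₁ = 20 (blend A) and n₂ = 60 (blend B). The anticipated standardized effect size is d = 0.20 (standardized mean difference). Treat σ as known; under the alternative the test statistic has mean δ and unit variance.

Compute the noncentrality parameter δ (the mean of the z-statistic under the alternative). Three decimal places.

δ ≈ 0.775

δ = d / √(1/n₁ + 1/n₂) = 0.20 / √(1/20 + 1/60) = 0.7746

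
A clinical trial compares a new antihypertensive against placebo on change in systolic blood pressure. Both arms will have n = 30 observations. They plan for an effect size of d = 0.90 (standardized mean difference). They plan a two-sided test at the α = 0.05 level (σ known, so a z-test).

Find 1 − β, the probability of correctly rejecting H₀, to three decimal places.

Power ≈ 0.936

Noncentrality parameter: δ = d·√(n/2) = 0.90 × √(30/2) = 3.4857
Two-sided α = 0.05 → critical value z_{0.025} = 1.960.
Power = Φ(δ − 1.960) + Φ(−δ − 1.960) = Φ(1.526) + Φ(-5.446) = 0.9365 + 0.0000 = 0.9365.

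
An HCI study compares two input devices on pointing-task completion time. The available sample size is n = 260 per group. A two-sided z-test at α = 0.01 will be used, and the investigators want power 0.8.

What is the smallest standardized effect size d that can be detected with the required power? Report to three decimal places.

Required noncentrality: δ = z_{0.005} + z_{0.20} = 2.576 + 0.842 = 3.417.
(The second rejection-region term Φ(−δ − z_{α/2}) is negligible and dropped.)
δ = d·√(n/2) ⇒ d = δ/√(n/2) = 3.417/√(260/2) = 0.2997.

d ≈ 0.300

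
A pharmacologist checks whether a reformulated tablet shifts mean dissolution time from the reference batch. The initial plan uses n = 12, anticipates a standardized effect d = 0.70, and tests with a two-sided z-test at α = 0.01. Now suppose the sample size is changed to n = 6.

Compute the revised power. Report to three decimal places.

With n = 6: δ = d·√n = 0.70 × √6 = 1.7146. Critical value z_{0.005} = 2.576.
Revised power = Φ(δ − 2.576) + Φ(−δ − 2.576) = Φ(-0.861) + Φ(-4.290) = 0.1946 + 0.0000 = 0.1946.

Power ≈ 0.195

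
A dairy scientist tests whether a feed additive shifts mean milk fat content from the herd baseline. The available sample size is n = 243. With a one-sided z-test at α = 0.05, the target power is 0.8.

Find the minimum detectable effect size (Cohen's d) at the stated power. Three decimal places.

d ≈ 0.160

Need Φ(δ − 1.645) = 0.8, so δ = 1.645 + 0.842 = 2.486.
δ = d·√n ⇒ d = δ/√n = 2.486/√243 = 0.1595.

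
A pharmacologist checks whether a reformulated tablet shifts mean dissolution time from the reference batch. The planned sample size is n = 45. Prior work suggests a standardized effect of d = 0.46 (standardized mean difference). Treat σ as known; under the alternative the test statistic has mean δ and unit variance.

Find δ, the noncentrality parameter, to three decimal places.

δ = d·√n = 0.46 × √45 = 3.0858

δ ≈ 3.086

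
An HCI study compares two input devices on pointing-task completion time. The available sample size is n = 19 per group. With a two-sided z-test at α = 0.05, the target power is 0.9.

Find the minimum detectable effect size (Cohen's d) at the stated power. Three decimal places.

Need Φ(δ − 1.960) = 0.9, so δ = 1.960 + 1.282 = 3.242.
(Lower-tail contribution to power is negligible for δ > 0.)
δ = d·√(n/2) ⇒ d = δ/√(n/2) = 3.242/√(19/2) = 1.0517.

d ≈ 1.052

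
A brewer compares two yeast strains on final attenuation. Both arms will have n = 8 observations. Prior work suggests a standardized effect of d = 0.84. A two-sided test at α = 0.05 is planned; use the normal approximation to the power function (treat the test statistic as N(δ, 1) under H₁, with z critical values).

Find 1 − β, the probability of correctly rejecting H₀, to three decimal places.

Power ≈ 0.390

Noncentrality parameter: δ = d·√(n/2) = 0.84 × √(8/2) = 1.6800
Critical value for a two-sided test at α = 0.05: z_{α/2} = 1.960.
Power = Φ(δ − 1.960) + Φ(−δ − 1.960) = Φ(-0.280) + Φ(-3.640) = 0.3898 + 0.0001 = 0.3899.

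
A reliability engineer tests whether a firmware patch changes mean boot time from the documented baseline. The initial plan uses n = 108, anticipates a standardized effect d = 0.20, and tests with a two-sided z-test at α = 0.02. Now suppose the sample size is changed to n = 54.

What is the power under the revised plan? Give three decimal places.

With n = 54: δ = d·√n = 0.20 × √54 = 1.4697. Critical value z_{0.01} = 2.326.
Revised power = Φ(δ − 2.326) + Φ(−δ − 2.326) = Φ(-0.857) + Φ(-3.796) = 0.1958 + 0.0001 = 0.1959.

Power ≈ 0.196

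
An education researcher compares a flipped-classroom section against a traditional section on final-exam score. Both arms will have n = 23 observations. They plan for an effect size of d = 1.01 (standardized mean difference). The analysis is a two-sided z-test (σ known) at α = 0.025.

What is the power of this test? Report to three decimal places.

Noncentrality parameter: δ = d·√(n/2) = 1.01 × √(23/2) = 3.4251
Critical value for a two-sided test at α = 0.025: z_{α/2} = 2.241.
Power = Φ(δ − 2.241) + Φ(−δ − 2.241) = Φ(1.184) + Φ(-5.666) = 0.8817 + 0.0000 = 0.8817.

Power ≈ 0.882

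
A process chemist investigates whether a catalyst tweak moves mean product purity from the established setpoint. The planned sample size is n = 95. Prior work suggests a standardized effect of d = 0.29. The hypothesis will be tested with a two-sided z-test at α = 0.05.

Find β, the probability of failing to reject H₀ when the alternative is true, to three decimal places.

β ≈ 0.193

Noncentrality parameter: δ = d·√n = 0.29 × √95 = 2.8266
Critical value for a two-sided test at α = 0.05: z_{α/2} = 1.960.
Power = Φ(δ − 1.960) + Φ(−δ − 1.960) = Φ(0.867) + Φ(-4.787) = 0.8069 + 0.0000 = 0.8069.
Type II error: β = 1 − power = 1 − 0.8069 = 0.1931.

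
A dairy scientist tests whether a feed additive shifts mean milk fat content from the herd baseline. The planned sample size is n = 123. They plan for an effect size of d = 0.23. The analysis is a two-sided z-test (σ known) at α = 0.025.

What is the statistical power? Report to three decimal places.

Power ≈ 0.622

Noncentrality parameter: δ = d·√n = 0.23 × √123 = 2.5508
Two-sided α = 0.025 → critical value z_{0.0125} = 2.241.
Power = Φ(δ − 2.241) + Φ(−δ − 2.241) = Φ(0.309) + Φ(-4.792) = 0.6215 + 0.0000 = 0.6215.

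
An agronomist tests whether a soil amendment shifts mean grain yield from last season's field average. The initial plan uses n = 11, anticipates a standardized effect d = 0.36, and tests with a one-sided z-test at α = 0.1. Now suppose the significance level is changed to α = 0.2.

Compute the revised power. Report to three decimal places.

δ = d·√n = 0.36 × √11 = 1.1940 (unchanged). New critical value: z_{0.2} = 0.842.
Revised power = P(Z > 0.842 − δ) = Φ(0.352) = 0.6377.

Power ≈ 0.638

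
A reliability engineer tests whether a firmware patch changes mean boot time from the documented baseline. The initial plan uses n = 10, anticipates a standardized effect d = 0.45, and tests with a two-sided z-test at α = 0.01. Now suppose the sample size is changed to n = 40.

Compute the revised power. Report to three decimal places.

With n = 40: δ = d·√n = 0.45 × √40 = 2.8460. Critical value z_{0.005} = 2.576.
Revised power = Φ(δ − 2.576) + Φ(−δ − 2.576) = Φ(0.270) + Φ(-5.422) = 0.6065 + 0.0000 = 0.6065.

Power ≈ 0.607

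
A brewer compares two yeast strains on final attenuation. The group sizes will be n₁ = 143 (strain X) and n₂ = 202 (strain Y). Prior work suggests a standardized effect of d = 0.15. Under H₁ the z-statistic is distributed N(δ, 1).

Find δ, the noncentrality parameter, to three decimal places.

The noncentrality parameter scales effect size by the design's sample-size factor: δ = d / √(1/n₁ + 1/n₂) = 0.15 / √(1/143 + 1/202) = 1.3725

δ ≈ 1.373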